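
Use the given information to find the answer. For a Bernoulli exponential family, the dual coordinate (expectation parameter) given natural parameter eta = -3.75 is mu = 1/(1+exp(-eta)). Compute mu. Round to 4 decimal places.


Dual coordinate (expectation parameter) for Bernoulli:
mu = 1/(1+exp(-eta)).
eta = -3.75.
exp(-eta) = exp(3.75) = 42.521082.
mu = 1/(1+42.521082) = 0.0230

0.0230


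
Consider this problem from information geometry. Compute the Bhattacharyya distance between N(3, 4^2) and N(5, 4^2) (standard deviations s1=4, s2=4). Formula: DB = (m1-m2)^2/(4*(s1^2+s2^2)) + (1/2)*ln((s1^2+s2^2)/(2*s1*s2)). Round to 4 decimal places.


Bhattacharyya distance between two Gaussians:
DB = (m1-m2)^2/(4*(s1^2+s2^2)) + (1/2)*ln((s1^2+s2^2)/(2*s1*s2)).
(m1-m2)^2 = (-2)^2 = 4.
s1^2+s2^2 = 16 + 16 = 32.
term1 = 4/128 = 0.03125.
term2 = 0.5*ln(32/32.0) = 0.0.
DB = 0.03125 + 0.0 = 0.0313

0.0313


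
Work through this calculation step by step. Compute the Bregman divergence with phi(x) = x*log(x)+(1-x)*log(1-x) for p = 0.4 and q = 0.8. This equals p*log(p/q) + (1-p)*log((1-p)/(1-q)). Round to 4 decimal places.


Bregman divergence with negative entropy generator:
D = p*log(p/q) + (1-p)*log((1-p)/(1-q)).
p = 0.4, q = 0.8.
p*log(p/q) = 0.4*log(0.4/0.8) = -0.277259.
(1-p)*log((1-p)/(1-q)) = 0.6*log(0.6/0.2) = 0.659167.
D = -0.277259 + 0.659167 = 0.3819

0.3819


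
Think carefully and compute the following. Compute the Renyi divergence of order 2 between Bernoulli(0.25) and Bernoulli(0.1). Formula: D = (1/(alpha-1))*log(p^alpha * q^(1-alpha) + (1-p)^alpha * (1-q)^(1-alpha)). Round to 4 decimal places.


Renyi divergence of order alpha between Bernoulli distributions:
D = (1/(alpha-1))*log(p^alpha * q^(1-alpha) + (1-p)^alpha * (1-q)^(1-alpha)).
alpha = 2, p = 0.25, q = 0.1.
p^alpha * q^(1-alpha) = 0.25^2 * 0.1^-1 = 0.625.
(1-p)^alpha * (1-q)^(1-alpha) = 0.75^2 * 0.9^-1 = 0.625.
sum = 0.625 + 0.625 = 1.25.
D = (1/1)*log(1.25) = 0.2231

0.2231


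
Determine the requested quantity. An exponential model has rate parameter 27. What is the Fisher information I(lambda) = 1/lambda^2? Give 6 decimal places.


Fisher information for exponential: I(lambda) = 1/lambda^2.
lambda = 27, lambda^2 = 729.
I = 1/729 = 0.001372

0.001372


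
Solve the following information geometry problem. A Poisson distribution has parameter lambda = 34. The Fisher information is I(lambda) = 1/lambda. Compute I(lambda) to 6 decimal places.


Fisher information for Poisson: I(lambda) = 1/lambda.
lambda = 34.
I(lambda) = 1/34 = 0.029412

0.029412


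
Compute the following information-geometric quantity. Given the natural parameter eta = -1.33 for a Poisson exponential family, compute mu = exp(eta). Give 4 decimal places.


Expectation parameter for Poisson exponential family:
mu = exp(eta).
eta = -1.33.
mu = exp(-1.33) = 0.2645

0.2645


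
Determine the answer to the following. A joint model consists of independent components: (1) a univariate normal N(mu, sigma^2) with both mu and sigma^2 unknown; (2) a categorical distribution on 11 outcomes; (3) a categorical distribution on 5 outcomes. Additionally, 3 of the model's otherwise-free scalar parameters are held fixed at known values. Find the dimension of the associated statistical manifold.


The dimension of a statistical manifold equals the number of free
(independent) real parameters of the model. For a product of independent
blocks the parameter counts add.
- normal (mu, sigma^2): 2.
- categorical on 11 outcomes (probabilities sum to 1): 11-1 = 10.
- categorical on 5 outcomes (probabilities sum to 1): 5-1 = 4.
Total = 2 + 10 + 4 = 16.
3 parameter(s) fixed at known values: 16 - 3 = 13.
Dimension = 13

13


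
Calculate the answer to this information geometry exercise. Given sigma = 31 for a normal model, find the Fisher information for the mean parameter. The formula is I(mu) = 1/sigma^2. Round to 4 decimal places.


The Fisher information for the mean of a normal distribution is I(mu) = 1/sigma^2.
sigma = 31, so sigma^2 = 961.
I(mu) = 1/961 = 0.0010

0.0010


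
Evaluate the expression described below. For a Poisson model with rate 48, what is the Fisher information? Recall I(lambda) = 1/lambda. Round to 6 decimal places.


Fisher information for Poisson: I(lambda) = 1/lambda.
lambda = 48.
I(lambda) = 1/48 = 0.020833

0.020833


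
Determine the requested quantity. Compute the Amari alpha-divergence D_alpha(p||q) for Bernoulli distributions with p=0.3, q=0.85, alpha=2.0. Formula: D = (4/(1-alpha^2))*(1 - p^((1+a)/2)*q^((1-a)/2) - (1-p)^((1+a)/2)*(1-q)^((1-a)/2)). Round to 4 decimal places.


Amari alpha-divergence:
D = (4/(1-alpha^2))*(1 - p^((1+a)/2)*q^((1-a)/2) - (1-p)^((1+a)/2)*(1-q)^((1-a)/2)).
alpha = 2.0, p = 0.3, q = 0.85.
e1 = (1+alpha)/2 = 1.5, e2 = (1-alpha)/2 = -0.5.
t1 = p^e1 * q^e2 = 0.3^1.5 * 0.85^-0.5 = 0.178227.
t2 = (1-p)^e1 * (1-q)^e2 = 0.7^1.5 * 0.15^-0.5 = 1.512173.
4/(1-alpha^2) = -1.333333.
D = -1.333333*(1 - 0.178227 - 1.512173) = 0.9205

0.9205


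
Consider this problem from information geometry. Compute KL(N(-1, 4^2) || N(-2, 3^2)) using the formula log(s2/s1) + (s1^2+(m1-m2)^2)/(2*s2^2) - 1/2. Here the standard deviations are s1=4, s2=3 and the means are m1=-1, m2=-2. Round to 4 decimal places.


KL divergence between normal distributions:
KL = log(s2/s1) + (s1^2 + (m1-m2)^2)/(2*s2^2) - 1/2.
log(3/4) = -0.287682.
(4^2 + (-1--2)^2)/(2*3^2) = (16 + 1)/18 = 0.944444.
KL = -0.287682 + 0.944444 - 0.5 = 0.1568

0.1568


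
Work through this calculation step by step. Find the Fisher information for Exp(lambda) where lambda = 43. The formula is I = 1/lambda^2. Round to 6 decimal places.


Fisher information for exponential: I(lambda) = 1/lambda^2.
lambda = 43, lambda^2 = 1849.
I = 1/1849 = 0.000541

0.000541


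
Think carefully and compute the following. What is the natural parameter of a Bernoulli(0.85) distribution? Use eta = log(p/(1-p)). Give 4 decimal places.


Natural parameter for Bernoulli: eta = log(p/(1-p)).
p = 0.85, 1-p = 0.15.
p/(1-p) = 5.666667.
eta = log(5.666667) = 1.7346

1.7346


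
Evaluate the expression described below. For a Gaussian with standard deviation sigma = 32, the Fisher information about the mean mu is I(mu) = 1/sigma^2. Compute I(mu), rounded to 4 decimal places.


The Fisher information for the mean of a normal distribution is I(mu) = 1/sigma^2.
sigma = 32, so sigma^2 = 1024.
I(mu) = 1/1024 = 0.0010

0.0010


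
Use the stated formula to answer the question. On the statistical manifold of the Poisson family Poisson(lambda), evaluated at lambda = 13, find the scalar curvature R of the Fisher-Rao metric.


This family has a single free parameter, so its statistical manifold
is 1-dimensional. The Riemann curvature tensor of any 1-dimensional
Riemannian manifold vanishes identically, so R = 0.

0


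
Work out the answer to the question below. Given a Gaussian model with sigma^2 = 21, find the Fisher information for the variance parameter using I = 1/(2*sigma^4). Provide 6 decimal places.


Fisher information for variance: I(sigma^2) = 1/(2*sigma^4).
sigma^2 = 21, so sigma^4 = 441.
I = 1/(2*441) = 1/882 = 0.001134

0.001134


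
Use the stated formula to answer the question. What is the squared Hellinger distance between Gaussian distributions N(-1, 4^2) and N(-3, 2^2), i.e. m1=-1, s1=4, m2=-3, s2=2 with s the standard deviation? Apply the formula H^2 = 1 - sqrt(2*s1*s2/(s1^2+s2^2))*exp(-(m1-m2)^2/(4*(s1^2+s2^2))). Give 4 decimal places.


Squared Hellinger distance for Gaussians:
H^2 = 1 - sqrt(2*s1*s2/(s1^2+s2^2)) * exp(-(m1-m2)^2/(4*(s1^2+s2^2))).
s1^2 = 16, s2^2 = 4, s1^2+s2^2 = 20.
sqrt(2*4*2/(20)) = 0.894427.
(m1-m2)^2 = (2)^2 = 4.
exp(-4/(4*20)) = exp(-0.05) = 0.951229.
H^2 = 1 - 0.894427*0.951229 = 0.1492

0.1492


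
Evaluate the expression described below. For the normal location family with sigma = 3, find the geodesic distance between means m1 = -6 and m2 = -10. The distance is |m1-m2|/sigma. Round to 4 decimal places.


On the fixed-variance normal subfamily, geodesic distance = |m1-m2|/sigma.
|-6 - -10| = 4.
sigma = 3.
d = 4/3 = 1.3333

1.3333


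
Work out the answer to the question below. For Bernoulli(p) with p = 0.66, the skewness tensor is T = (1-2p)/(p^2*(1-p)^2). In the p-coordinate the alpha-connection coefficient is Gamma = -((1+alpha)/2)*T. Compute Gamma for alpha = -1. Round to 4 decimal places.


Skewness (Amari-Chentsov) tensor: T = (1-2p)/(p^2*(1-p)^2).
p = 0.66, 1-2p = -0.32, p^2 = 0.4356, (1-p)^2 = 0.1156.
T = -0.32/(0.4356 * 0.1156) = -6.354835.
In the p-coordinate, Gamma^(alpha) = Gamma^(0) - (alpha/2)*T with Gamma^(0) = (1/2)*g'(p) = -T/2,
so Gamma^(alpha) = -((1+alpha)/2)*T.
alpha = -1, -(1+alpha)/2 = 0.0.
Gamma = 0.0 * -6.354835 = 0.0000

0.0000


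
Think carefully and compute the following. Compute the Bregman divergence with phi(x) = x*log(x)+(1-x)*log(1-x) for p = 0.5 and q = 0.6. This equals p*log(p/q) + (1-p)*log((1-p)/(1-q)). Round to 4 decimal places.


Bregman divergence with negative entropy generator:
D = p*log(p/q) + (1-p)*log((1-p)/(1-q)).
p = 0.5, q = 0.6.
p*log(p/q) = 0.5*log(0.5/0.6) = -0.091161.
(1-p)*log((1-p)/(1-q)) = 0.5*log(0.5/0.4) = 0.111572.
D = -0.091161 + 0.111572 = 0.0204

0.0204


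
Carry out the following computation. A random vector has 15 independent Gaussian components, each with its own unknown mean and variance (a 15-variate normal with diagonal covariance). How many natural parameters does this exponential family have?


Exponential family dimension calculation:
Each univariate normal has two natural parameters (mu/sigma^2 and -1/(2 sigma^2)).
With 15 independent components, dim = 2 * 15 = 30.

30


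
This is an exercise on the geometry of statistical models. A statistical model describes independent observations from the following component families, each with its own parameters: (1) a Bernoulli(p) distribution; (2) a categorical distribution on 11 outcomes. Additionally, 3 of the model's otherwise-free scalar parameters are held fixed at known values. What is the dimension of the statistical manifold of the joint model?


The dimension of a statistical manifold equals the number of free
(independent) real parameters of the model. For a product of independent
blocks the parameter counts add.
- Bernoulli (p): 1.
- categorical on 11 outcomes (probabilities sum to 1): 11-1 = 10.
Total = 1 + 10 = 11.
3 parameter(s) fixed at known values: 11 - 3 = 8.
Dimension = 8

8


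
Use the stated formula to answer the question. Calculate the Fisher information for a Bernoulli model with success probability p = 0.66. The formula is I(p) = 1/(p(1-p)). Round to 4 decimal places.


For Bernoulli(p), Fisher information is I(p) = 1/(p*(1-p)).
p = 0.66, 1-p = 0.34.
p*(1-p) = 0.2244.
I(p) = 1/0.2244 = 4.4563

4.4563


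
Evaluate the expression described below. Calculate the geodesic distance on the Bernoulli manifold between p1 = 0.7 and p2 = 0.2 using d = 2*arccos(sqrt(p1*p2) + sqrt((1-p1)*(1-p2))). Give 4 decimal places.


Geodesic distance on Bernoulli manifold:
d(p1,p2) = 2*arccos(sqrt(p1*p2) + sqrt((1-p1)*(1-p2))).
sqrt(p1*p2) = sqrt(0.7*0.2) = 0.374166.
sqrt((1-p1)*(1-p2)) = sqrt(0.3*0.8) = 0.489898.
arg = 0.374166 + 0.489898 = 0.864064.
d = 2*arccos(0.864064) = 1.0550

1.0550


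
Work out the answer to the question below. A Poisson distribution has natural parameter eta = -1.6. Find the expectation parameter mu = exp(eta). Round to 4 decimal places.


Expectation parameter for Poisson exponential family:
mu = exp(eta).
eta = -1.6.
mu = exp(-1.6) = 0.2019

0.2019


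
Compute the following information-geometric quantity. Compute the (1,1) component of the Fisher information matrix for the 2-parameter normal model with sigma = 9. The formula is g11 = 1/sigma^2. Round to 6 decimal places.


For the 2-parameter normal family, the Fisher metric has:
  g11 = 1/sigma^2, g22 = 2/sigma^2.
sigma = 9, sigma^2 = 81.
g11 = 0.012346

0.012346


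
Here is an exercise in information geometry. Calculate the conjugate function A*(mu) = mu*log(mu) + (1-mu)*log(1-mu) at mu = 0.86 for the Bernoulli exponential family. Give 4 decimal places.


Legendre transform for Bernoulli:
A*(mu) = mu*log(mu) + (1-mu)*log(1-mu).
mu = 0.86, 1-mu = 0.14.
mu*log(mu) = 0.86*log(0.86) = -0.129708.
(1-mu)*log(1-mu) = 0.14*log(0.14) = -0.275256.
A* = -0.129708 + -0.275256 = -0.4050

-0.4050


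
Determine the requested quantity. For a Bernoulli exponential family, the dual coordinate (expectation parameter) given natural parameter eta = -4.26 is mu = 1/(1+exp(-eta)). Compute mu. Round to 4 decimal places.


Dual coordinate (expectation parameter) for Bernoulli:
mu = 1/(1+exp(-eta)).
eta = -4.26.
exp(-eta) = exp(4.26) = 70.809983.
mu = 1/(1+70.809983) = 0.0139

0.0139


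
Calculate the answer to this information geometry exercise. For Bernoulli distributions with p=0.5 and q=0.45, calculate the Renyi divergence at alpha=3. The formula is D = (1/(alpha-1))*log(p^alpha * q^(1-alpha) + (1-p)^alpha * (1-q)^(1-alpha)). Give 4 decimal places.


Renyi divergence of order alpha between Bernoulli distributions:
D = (1/(alpha-1))*log(p^alpha * q^(1-alpha) + (1-p)^alpha * (1-q)^(1-alpha)).
alpha = 3, p = 0.5, q = 0.45.
p^alpha * q^(1-alpha) = 0.5^3 * 0.45^-2 = 0.617284.
(1-p)^alpha * (1-q)^(1-alpha) = 0.5^3 * 0.55^-2 = 0.413223.
sum = 0.617284 + 0.413223 = 1.030507.
D = (1/2)*log(1.030507) = 0.0150

0.0150


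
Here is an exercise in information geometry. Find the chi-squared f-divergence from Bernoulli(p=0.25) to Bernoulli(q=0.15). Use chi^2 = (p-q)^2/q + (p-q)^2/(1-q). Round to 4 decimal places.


Chi-squared divergence between Bernoulli distributions:
chi^2 = (p-q)^2/q + (p-q)^2/(1-q).
p = 0.25, q = 0.15, p-q = 0.1.
(p-q)^2 = 0.01.
term1 = 0.01/0.15 = 0.066667.
term2 = 0.01/0.85 = 0.011765.
chi^2 = 0.066667 + 0.011765 = 0.0784

0.0784


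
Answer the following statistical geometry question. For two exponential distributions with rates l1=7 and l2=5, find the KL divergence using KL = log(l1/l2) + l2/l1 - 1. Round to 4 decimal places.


KL divergence for exponential family:
KL = log(l1/l2) + l2/l1 - 1.
log(7/5) = 0.336472.
5/7 = 0.714286.
KL = 0.336472 + 0.714286 - 1 = 0.0508

0.0508


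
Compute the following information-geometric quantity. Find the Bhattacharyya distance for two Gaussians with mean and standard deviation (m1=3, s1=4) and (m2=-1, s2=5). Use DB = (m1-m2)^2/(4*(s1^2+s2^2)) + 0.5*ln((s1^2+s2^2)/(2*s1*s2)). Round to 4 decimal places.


Bhattacharyya distance between two Gaussians:
DB = (m1-m2)^2/(4*(s1^2+s2^2)) + (1/2)*ln((s1^2+s2^2)/(2*s1*s2)).
(m1-m2)^2 = (4)^2 = 16.
s1^2+s2^2 = 16 + 25 = 41.
term1 = 16/164 = 0.097561.
term2 = 0.5*ln(41/40.0) = 0.012346.
DB = 0.097561 + 0.012346 = 0.1099

0.1099


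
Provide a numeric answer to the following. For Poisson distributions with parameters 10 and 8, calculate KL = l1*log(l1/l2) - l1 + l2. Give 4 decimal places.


KL divergence for Poisson:
KL = l1*log(l1/l2) - l1 + l2.
l1 = 10, l2 = 8.
log(10/8) = 0.223144.
l1*log(l1/l2) = 10 * 0.223144 = 2.231436.
KL = 2.231436 - 10 + 8 = 0.2314

0.2314


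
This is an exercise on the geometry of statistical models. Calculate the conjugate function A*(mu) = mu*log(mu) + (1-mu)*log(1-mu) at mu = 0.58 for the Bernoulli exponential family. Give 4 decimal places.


Legendre transform for Bernoulli:
A*(mu) = mu*log(mu) + (1-mu)*log(1-mu).
mu = 0.58, 1-mu = 0.42.
mu*log(mu) = 0.58*log(0.58) = -0.315942.
(1-mu)*log(1-mu) = 0.42*log(0.42) = -0.36435.
A* = -0.315942 + -0.36435 = -0.6803

-0.6803


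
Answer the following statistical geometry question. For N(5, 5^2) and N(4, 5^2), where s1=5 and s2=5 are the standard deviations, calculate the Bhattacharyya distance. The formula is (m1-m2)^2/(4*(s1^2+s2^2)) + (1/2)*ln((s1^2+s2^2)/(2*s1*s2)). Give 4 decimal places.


Bhattacharyya distance between two Gaussians:
DB = (m1-m2)^2/(4*(s1^2+s2^2)) + (1/2)*ln((s1^2+s2^2)/(2*s1*s2)).
(m1-m2)^2 = (1)^2 = 1.
s1^2+s2^2 = 25 + 25 = 50.
term1 = 1/200 = 0.005.
term2 = 0.5*ln(50/50.0) = 0.0.
DB = 0.005 + 0.0 = 0.0050

0.0050


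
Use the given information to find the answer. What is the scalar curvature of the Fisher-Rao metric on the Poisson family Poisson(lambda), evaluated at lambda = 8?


This family has a single free parameter, so its statistical manifold
is 1-dimensional. The Riemann curvature tensor of any 1-dimensional
Riemannian manifold vanishes identically, so R = 0.

0


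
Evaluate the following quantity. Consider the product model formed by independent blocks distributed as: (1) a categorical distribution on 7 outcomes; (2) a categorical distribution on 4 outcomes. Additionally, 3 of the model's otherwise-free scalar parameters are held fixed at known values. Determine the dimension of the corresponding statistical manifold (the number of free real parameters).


The dimension of a statistical manifold equals the number of free
(independent) real parameters of the model. For a product of independent
blocks the parameter counts add.
- categorical on 7 outcomes (probabilities sum to 1): 7-1 = 6.
- categorical on 4 outcomes (probabilities sum to 1): 4-1 = 3.
Total = 6 + 3 = 9.
3 parameter(s) fixed at known values: 9 - 3 = 6.
Dimension = 6

6


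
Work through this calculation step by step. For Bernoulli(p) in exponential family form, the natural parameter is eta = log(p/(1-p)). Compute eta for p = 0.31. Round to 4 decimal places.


Natural parameter for Bernoulli: eta = log(p/(1-p)).
p = 0.31, 1-p = 0.69.
p/(1-p) = 0.449275.
eta = log(0.449275) = -0.8001

-0.8001


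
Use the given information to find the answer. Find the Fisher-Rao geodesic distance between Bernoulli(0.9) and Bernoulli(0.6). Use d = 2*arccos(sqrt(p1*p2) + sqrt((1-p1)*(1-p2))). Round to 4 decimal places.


Geodesic distance on Bernoulli manifold:
d(p1,p2) = 2*arccos(sqrt(p1*p2) + sqrt((1-p1)*(1-p2))).
sqrt(p1*p2) = sqrt(0.9*0.6) = 0.734847.
sqrt((1-p1)*(1-p2)) = sqrt(0.1*0.4) = 0.2.
arg = 0.734847 + 0.2 = 0.934847.
d = 2*arccos(0.934847) = 0.7259

0.7259


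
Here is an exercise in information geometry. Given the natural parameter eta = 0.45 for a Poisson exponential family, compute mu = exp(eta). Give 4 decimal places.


Expectation parameter for Poisson exponential family:
mu = exp(eta).
eta = 0.45.
mu = exp(0.45) = 1.5683

1.5683


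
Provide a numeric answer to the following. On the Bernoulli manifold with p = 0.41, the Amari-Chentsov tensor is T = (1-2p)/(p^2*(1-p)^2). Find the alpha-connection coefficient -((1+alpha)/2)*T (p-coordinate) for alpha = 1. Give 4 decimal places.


Skewness (Amari-Chentsov) tensor: T = (1-2p)/(p^2*(1-p)^2).
p = 0.41, 1-2p = 0.18, p^2 = 0.1681, (1-p)^2 = 0.3481.
T = 0.18/(0.1681 * 0.3481) = 3.076102.
In the p-coordinate, Gamma^(alpha) = Gamma^(0) - (alpha/2)*T with Gamma^(0) = (1/2)*g'(p) = -T/2,
so Gamma^(alpha) = -((1+alpha)/2)*T.
alpha = 1, -(1+alpha)/2 = -1.0.
Gamma = -1.0 * 3.076102 = -3.0761

-3.0761


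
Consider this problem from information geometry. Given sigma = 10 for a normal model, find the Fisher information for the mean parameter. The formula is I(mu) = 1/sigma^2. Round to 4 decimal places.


The Fisher information for the mean of a normal distribution is I(mu) = 1/sigma^2.
sigma = 10, so sigma^2 = 100.
I(mu) = 1/100 = 0.0100

0.0100


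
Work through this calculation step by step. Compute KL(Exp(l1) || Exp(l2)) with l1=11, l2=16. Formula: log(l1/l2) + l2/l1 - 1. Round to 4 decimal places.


KL divergence for exponential family:
KL = log(l1/l2) + l2/l1 - 1.
log(11/16) = -0.374693.
16/11 = 1.454545.
KL = -0.374693 + 1.454545 - 1 = 0.0799

0.0799


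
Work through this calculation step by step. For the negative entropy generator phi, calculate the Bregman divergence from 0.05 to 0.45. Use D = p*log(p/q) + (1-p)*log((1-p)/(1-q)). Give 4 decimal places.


Bregman divergence with negative entropy generator:
D = p*log(p/q) + (1-p)*log((1-p)/(1-q)).
p = 0.05, q = 0.45.
p*log(p/q) = 0.05*log(0.05/0.45) = -0.109861.
(1-p)*log((1-p)/(1-q)) = 0.95*log(0.95/0.55) = 0.519217.
D = -0.109861 + 0.519217 = 0.4094

0.4094


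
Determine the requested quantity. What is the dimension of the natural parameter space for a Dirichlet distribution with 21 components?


Exponential family dimension calculation:
Dirichlet with 21 components has 21 natural parameters.

21


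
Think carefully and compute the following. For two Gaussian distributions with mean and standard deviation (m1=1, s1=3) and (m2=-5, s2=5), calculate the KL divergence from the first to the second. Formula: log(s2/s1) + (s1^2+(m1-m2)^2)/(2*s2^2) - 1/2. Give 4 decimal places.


KL divergence between normal distributions:
KL = log(s2/s1) + (s1^2 + (m1-m2)^2)/(2*s2^2) - 1/2.
log(5/3) = 0.510826.
(3^2 + (1--5)^2)/(2*5^2) = (9 + 36)/50 = 0.9.
KL = 0.510826 + 0.9 - 0.5 = 0.9108

0.9108


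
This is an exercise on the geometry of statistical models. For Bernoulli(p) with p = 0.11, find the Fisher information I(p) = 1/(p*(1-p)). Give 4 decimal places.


For Bernoulli(p), Fisher information is I(p) = 1/(p*(1-p)).
p = 0.11, 1-p = 0.89.
p*(1-p) = 0.0979.
I(p) = 1/0.0979 = 10.2145

10.2145


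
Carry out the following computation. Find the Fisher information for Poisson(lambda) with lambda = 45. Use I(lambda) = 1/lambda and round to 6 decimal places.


Fisher information for Poisson: I(lambda) = 1/lambda.
lambda = 45.
I(lambda) = 1/45 = 0.022222

0.022222


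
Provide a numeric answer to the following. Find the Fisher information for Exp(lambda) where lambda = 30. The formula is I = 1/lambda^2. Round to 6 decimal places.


Fisher information for exponential: I(lambda) = 1/lambda^2.
lambda = 30, lambda^2 = 900.
I = 1/900 = 0.001111

0.001111


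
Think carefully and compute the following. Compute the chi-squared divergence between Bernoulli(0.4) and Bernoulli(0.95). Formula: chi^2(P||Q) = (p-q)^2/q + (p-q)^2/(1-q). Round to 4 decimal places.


Chi-squared divergence between Bernoulli distributions:
chi^2 = (p-q)^2/q + (p-q)^2/(1-q).
p = 0.4, q = 0.95, p-q = -0.55.
(p-q)^2 = 0.3025.
term1 = 0.3025/0.95 = 0.318421.
term2 = 0.3025/0.05 = 6.05.
chi^2 = 0.318421 + 6.05 = 6.3684

6.3684


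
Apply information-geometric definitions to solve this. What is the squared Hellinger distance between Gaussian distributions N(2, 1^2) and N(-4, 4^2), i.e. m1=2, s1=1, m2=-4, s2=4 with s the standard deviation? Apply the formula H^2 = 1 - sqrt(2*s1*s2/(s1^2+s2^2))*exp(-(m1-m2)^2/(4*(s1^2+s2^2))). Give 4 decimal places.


Squared Hellinger distance for Gaussians:
H^2 = 1 - sqrt(2*s1*s2/(s1^2+s2^2)) * exp(-(m1-m2)^2/(4*(s1^2+s2^2))).
s1^2 = 1, s2^2 = 16, s1^2+s2^2 = 17.
sqrt(2*1*4/(17)) = 0.685994.
(m1-m2)^2 = (6)^2 = 36.
exp(-36/(4*17)) = exp(-0.529412) = 0.588951.
H^2 = 1 - 0.685994*0.588951 = 0.5960

0.5960


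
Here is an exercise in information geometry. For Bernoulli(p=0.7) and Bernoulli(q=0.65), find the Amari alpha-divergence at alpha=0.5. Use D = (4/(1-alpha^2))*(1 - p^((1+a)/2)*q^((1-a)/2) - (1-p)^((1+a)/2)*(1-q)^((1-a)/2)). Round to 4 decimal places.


Amari alpha-divergence:
D = (4/(1-alpha^2))*(1 - p^((1+a)/2)*q^((1-a)/2) - (1-p)^((1+a)/2)*(1-q)^((1-a)/2)).
alpha = 0.5, p = 0.7, q = 0.65.
e1 = (1+alpha)/2 = 0.75, e2 = (1-alpha)/2 = 0.25.
t1 = p^e1 * q^e2 = 0.7^0.75 * 0.65^0.25 = 0.687151.
t2 = (1-p)^e1 * (1-q)^e2 = 0.3^0.75 * 0.35^0.25 = 0.311787.
4/(1-alpha^2) = 5.333333.
D = 5.333333*(1 - 0.687151 - 0.311787) = 0.0057

0.0057


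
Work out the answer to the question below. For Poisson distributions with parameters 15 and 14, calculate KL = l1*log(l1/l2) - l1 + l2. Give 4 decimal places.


KL divergence for Poisson:
KL = l1*log(l1/l2) - l1 + l2.
l1 = 15, l2 = 14.
log(15/14) = 0.068993.
l1*log(l1/l2) = 15 * 0.068993 = 1.034893.
KL = 1.034893 - 15 + 14 = 0.0349

0.0349


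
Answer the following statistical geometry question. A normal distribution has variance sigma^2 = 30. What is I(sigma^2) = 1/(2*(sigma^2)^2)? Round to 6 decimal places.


Fisher information for variance: I(sigma^2) = 1/(2*sigma^4).
sigma^2 = 30, so sigma^4 = 900.
I = 1/(2*900) = 1/1800 = 0.000556

0.000556


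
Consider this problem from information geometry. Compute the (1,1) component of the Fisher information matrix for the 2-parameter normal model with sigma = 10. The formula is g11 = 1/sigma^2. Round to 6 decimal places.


For the 2-parameter normal family, the Fisher metric has:
  g11 = 1/sigma^2, g22 = 2/sigma^2.
sigma = 10, sigma^2 = 100.
g11 = 0.010000

0.010000


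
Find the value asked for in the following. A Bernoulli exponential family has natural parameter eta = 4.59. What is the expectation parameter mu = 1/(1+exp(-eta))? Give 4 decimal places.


Dual coordinate (expectation parameter) for Bernoulli:
mu = 1/(1+exp(-eta)).
eta = 4.59.
exp(-eta) = exp(-4.59) = 0.010153.
mu = 1/(1+0.010153) = 0.9899

0.9899


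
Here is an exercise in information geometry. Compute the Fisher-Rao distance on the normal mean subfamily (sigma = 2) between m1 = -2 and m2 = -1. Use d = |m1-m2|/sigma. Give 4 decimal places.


On the fixed-variance normal subfamily, geodesic distance = |m1-m2|/sigma.
|-2 - -1| = 1.
sigma = 2.
d = 1/2 = 0.5000

0.5000


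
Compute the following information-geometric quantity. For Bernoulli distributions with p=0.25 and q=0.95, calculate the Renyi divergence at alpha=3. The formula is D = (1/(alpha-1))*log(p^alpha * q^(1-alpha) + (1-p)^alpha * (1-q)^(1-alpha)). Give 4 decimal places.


Renyi divergence of order alpha between Bernoulli distributions:
D = (1/(alpha-1))*log(p^alpha * q^(1-alpha) + (1-p)^alpha * (1-q)^(1-alpha)).
alpha = 3, p = 0.25, q = 0.95.
p^alpha * q^(1-alpha) = 0.25^3 * 0.95^-2 = 0.017313.
(1-p)^alpha * (1-q)^(1-alpha) = 0.75^3 * 0.05^-2 = 168.75.
sum = 0.017313 + 168.75 = 168.767313.
D = (1/2)*log(168.767313) = 2.5643

2.5643


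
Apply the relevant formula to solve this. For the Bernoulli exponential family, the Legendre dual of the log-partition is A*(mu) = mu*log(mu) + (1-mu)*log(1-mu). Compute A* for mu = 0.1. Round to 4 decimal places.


Legendre transform for Bernoulli:
A*(mu) = mu*log(mu) + (1-mu)*log(1-mu).
mu = 0.1, 1-mu = 0.9.
mu*log(mu) = 0.1*log(0.1) = -0.230259.
(1-mu)*log(1-mu) = 0.9*log(0.9) = -0.094824.
A* = -0.230259 + -0.094824 = -0.3251

-0.3251


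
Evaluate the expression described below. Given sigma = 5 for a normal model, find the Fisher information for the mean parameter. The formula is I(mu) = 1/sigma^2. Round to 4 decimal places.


The Fisher information for the mean of a normal distribution is I(mu) = 1/sigma^2.
sigma = 5, so sigma^2 = 25.
I(mu) = 1/25 = 0.0400

0.0400


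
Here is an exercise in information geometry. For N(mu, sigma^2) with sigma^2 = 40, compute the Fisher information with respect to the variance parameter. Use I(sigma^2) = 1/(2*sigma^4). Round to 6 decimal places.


Fisher information for variance: I(sigma^2) = 1/(2*sigma^4).
sigma^2 = 40, so sigma^4 = 1600.
I = 1/(2*1600) = 1/3200 = 0.000313

0.000313


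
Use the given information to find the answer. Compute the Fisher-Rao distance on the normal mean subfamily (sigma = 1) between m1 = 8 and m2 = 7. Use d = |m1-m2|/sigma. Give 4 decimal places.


On the fixed-variance normal subfamily, geodesic distance = |m1-m2|/sigma.
|8 - 7| = 1.
sigma = 1.
d = 1/1 = 1.0000

1.0000


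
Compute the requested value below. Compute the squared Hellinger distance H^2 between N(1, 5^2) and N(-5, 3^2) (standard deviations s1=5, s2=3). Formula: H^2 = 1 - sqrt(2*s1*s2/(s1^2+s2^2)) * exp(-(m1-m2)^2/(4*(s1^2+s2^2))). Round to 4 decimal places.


Squared Hellinger distance for Gaussians:
H^2 = 1 - sqrt(2*s1*s2/(s1^2+s2^2)) * exp(-(m1-m2)^2/(4*(s1^2+s2^2))).
s1^2 = 25, s2^2 = 9, s1^2+s2^2 = 34.
sqrt(2*5*3/(34)) = 0.939336.
(m1-m2)^2 = (6)^2 = 36.
exp(-36/(4*34)) = exp(-0.264706) = 0.767432.
H^2 = 1 - 0.939336*0.767432 = 0.2791

0.2791


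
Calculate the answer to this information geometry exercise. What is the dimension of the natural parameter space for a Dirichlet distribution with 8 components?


Exponential family dimension calculation:
Dirichlet with 8 components has 8 natural parameters.

8


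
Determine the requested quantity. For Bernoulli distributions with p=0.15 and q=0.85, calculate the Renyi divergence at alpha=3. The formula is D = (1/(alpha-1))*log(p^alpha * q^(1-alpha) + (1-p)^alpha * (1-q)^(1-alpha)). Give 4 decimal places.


Renyi divergence of order alpha between Bernoulli distributions:
D = (1/(alpha-1))*log(p^alpha * q^(1-alpha) + (1-p)^alpha * (1-q)^(1-alpha)).
alpha = 3, p = 0.15, q = 0.85.
p^alpha * q^(1-alpha) = 0.15^3 * 0.85^-2 = 0.004671.
(1-p)^alpha * (1-q)^(1-alpha) = 0.85^3 * 0.15^-2 = 27.294444.
sum = 0.004671 + 27.294444 = 27.299116.
D = (1/2)*log(27.299116) = 1.6534

1.6534


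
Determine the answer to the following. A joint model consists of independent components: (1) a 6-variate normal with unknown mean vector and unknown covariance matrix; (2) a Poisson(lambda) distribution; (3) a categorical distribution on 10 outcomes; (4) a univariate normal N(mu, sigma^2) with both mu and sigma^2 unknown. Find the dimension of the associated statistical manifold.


The dimension of a statistical manifold equals the number of free
(independent) real parameters of the model. For a product of independent
blocks the parameter counts add.
- 6-variate normal: 6 (mean) + 6*7/2 = 21 (symmetric covariance) = 27.
- Poisson (lambda): 1.
- categorical on 10 outcomes (probabilities sum to 1): 10-1 = 9.
- normal (mu, sigma^2): 2.
Total = 27 + 1 + 9 + 2 = 39.
Dimension = 39

39


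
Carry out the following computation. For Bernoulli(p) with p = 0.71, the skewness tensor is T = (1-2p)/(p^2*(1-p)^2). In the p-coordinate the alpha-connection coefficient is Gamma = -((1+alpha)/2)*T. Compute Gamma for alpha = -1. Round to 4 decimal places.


Skewness (Amari-Chentsov) tensor: T = (1-2p)/(p^2*(1-p)^2).
p = 0.71, 1-2p = -0.42, p^2 = 0.5041, (1-p)^2 = 0.0841.
T = -0.42/(0.5041 * 0.0841) = -9.906873.
In the p-coordinate, Gamma^(alpha) = Gamma^(0) - (alpha/2)*T with Gamma^(0) = (1/2)*g'(p) = -T/2,
so Gamma^(alpha) = -((1+alpha)/2)*T.
alpha = -1, -(1+alpha)/2 = 0.0.
Gamma = 0.0 * -9.906873 = 0.0000

0.0000


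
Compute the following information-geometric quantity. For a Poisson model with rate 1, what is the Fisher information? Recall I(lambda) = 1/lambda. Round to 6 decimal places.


Fisher information for Poisson: I(lambda) = 1/lambda.
lambda = 1.
I(lambda) = 1/1 = 1.000000

1.000000


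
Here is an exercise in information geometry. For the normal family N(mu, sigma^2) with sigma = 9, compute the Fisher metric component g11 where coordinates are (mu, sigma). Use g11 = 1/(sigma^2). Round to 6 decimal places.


For the 2-parameter normal family, the Fisher metric has:
  g11 = 1/sigma^2, g22 = 2/sigma^2.
sigma = 9, sigma^2 = 81.
g11 = 0.012346

0.012346


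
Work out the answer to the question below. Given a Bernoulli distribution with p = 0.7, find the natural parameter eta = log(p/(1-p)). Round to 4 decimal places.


Natural parameter for Bernoulli: eta = log(p/(1-p)).
p = 0.7, 1-p = 0.3.
p/(1-p) = 2.333333.
eta = log(2.333333) = 0.8473

0.8473


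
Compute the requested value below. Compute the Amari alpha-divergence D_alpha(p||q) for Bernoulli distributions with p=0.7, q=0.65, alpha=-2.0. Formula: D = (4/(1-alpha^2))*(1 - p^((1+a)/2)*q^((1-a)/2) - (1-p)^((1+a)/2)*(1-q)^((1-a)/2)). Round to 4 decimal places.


Amari alpha-divergence:
D = (4/(1-alpha^2))*(1 - p^((1+a)/2)*q^((1-a)/2) - (1-p)^((1+a)/2)*(1-q)^((1-a)/2)).
alpha = -2.0, p = 0.7, q = 0.65.
e1 = (1+alpha)/2 = -0.5, e2 = (1-alpha)/2 = 1.5.
t1 = p^e1 * q^e2 = 0.7^-0.5 * 0.65^1.5 = 0.626356.
t2 = (1-p)^e1 * (1-q)^e2 = 0.3^-0.5 * 0.35^1.5 = 0.378043.
4/(1-alpha^2) = -1.333333.
D = -1.333333*(1 - 0.626356 - 0.378043) = 0.0059

0.0059


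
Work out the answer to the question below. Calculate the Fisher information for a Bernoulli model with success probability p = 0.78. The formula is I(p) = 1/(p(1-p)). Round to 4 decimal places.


For Bernoulli(p), Fisher information is I(p) = 1/(p*(1-p)).
p = 0.78, 1-p = 0.22.
p*(1-p) = 0.1716.
I(p) = 1/0.1716 = 5.8275

5.8275


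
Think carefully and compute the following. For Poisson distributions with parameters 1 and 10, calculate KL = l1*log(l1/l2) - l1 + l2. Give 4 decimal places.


KL divergence for Poisson:
KL = l1*log(l1/l2) - l1 + l2.
l1 = 1, l2 = 10.
log(1/10) = -2.302585.
l1*log(l1/l2) = 1 * -2.302585 = -2.302585.
KL = -2.302585 - 1 + 10 = 6.6974

6.6974


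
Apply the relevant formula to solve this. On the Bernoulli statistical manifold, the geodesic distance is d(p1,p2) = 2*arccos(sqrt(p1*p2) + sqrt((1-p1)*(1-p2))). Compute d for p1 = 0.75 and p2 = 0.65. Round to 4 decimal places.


Geodesic distance on Bernoulli manifold:
d(p1,p2) = 2*arccos(sqrt(p1*p2) + sqrt((1-p1)*(1-p2))).
sqrt(p1*p2) = sqrt(0.75*0.65) = 0.698212.
sqrt((1-p1)*(1-p2)) = sqrt(0.25*0.35) = 0.295804.
arg = 0.698212 + 0.295804 = 0.994016.
d = 2*arccos(0.994016) = 0.2189

0.2189


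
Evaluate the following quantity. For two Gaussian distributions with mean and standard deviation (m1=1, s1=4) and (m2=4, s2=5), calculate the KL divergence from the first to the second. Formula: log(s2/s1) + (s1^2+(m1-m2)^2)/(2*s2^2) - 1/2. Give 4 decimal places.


KL divergence between normal distributions:
KL = log(s2/s1) + (s1^2 + (m1-m2)^2)/(2*s2^2) - 1/2.
log(5/4) = 0.223144.
(4^2 + (1-4)^2)/(2*5^2) = (16 + 9)/50 = 0.5.
KL = 0.223144 + 0.5 - 0.5 = 0.2231

0.2231


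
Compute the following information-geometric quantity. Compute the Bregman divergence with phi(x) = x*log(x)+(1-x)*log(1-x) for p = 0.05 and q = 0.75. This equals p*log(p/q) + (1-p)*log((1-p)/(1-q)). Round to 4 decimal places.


Bregman divergence with negative entropy generator:
D = p*log(p/q) + (1-p)*log((1-p)/(1-q)).
p = 0.05, q = 0.75.
p*log(p/q) = 0.05*log(0.05/0.75) = -0.135403.
(1-p)*log((1-p)/(1-q)) = 0.95*log(0.95/0.25) = 1.268251.
D = -0.135403 + 1.268251 = 1.1328

1.1328


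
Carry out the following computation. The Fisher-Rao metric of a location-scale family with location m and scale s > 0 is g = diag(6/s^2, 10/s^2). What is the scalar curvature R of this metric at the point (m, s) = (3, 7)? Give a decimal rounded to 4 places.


The metric has the form g = (A dm^2 + B ds^2)/s^2 with A = 6, B = 10.
Substitute u = sqrt(A/B)*m: g = B*(du^2 + ds^2)/s^2, i.e. B times the
Poincare upper half-plane metric, which has constant Gaussian curvature -1.
Scaling a 2D metric by a constant c divides the Gaussian curvature by c,
so K = -1/B = -1/(10) = -0.1000 everywhere (the point (m, s) = (3, 7) is irrelevant:
the curvature is constant).
Scalar curvature in dimension 2: R = 2K = -2/(10) = -0.2000.

-0.2000


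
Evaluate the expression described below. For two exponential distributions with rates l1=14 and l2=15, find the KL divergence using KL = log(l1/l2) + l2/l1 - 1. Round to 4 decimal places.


KL divergence for exponential family:
KL = log(l1/l2) + l2/l1 - 1.
log(14/15) = -0.068993.
15/14 = 1.071429.
KL = -0.068993 + 1.071429 - 1 = 0.0024

0.0024


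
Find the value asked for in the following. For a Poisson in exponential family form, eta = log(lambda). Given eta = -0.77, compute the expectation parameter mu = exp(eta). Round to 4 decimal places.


Expectation parameter for Poisson exponential family:
mu = exp(eta).
eta = -0.77.
mu = exp(-0.77) = 0.4630

0.4630


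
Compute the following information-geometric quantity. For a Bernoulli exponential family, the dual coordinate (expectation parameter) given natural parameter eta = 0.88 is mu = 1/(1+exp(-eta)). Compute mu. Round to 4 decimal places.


Dual coordinate (expectation parameter) for Bernoulli:
mu = 1/(1+exp(-eta)).
eta = 0.88.
exp(-eta) = exp(-0.88) = 0.414783.
mu = 1/(1+0.414783) = 0.7068

0.7068


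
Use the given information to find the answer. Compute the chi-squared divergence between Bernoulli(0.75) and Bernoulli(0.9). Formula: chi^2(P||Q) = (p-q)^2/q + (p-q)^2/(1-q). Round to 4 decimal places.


Chi-squared divergence between Bernoulli distributions:
chi^2 = (p-q)^2/q + (p-q)^2/(1-q).
p = 0.75, q = 0.9, p-q = -0.15.
(p-q)^2 = 0.0225.
term1 = 0.0225/0.9 = 0.025.
term2 = 0.0225/0.1 = 0.225.
chi^2 = 0.025 + 0.225 = 0.2500

0.2500


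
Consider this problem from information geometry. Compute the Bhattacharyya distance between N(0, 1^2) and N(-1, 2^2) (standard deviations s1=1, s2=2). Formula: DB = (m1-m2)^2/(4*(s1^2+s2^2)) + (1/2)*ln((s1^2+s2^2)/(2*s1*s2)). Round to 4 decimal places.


Bhattacharyya distance between two Gaussians:
DB = (m1-m2)^2/(4*(s1^2+s2^2)) + (1/2)*ln((s1^2+s2^2)/(2*s1*s2)).
(m1-m2)^2 = (1)^2 = 1.
s1^2+s2^2 = 1 + 4 = 5.
term1 = 1/20 = 0.05.
term2 = 0.5*ln(5/4.0) = 0.111572.
DB = 0.05 + 0.111572 = 0.1616

0.1616


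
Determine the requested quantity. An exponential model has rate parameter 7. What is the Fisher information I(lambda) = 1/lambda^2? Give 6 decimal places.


Fisher information for exponential: I(lambda) = 1/lambda^2.
lambda = 7, lambda^2 = 49.
I = 1/49 = 0.020408

0.020408


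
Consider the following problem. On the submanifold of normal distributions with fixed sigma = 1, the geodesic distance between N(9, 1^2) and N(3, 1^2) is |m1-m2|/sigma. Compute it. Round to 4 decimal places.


On the fixed-variance normal subfamily, geodesic distance = |m1-m2|/sigma.
|9 - 3| = 6.
sigma = 1.
d = 6/1 = 6.0000

6.0000


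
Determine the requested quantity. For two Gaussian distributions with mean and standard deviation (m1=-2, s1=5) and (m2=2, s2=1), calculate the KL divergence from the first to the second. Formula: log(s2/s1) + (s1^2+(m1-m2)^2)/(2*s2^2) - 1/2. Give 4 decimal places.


KL divergence between normal distributions:
KL = log(s2/s1) + (s1^2 + (m1-m2)^2)/(2*s2^2) - 1/2.
log(1/5) = -1.609438.
(5^2 + (-2-2)^2)/(2*1^2) = (25 + 16)/2 = 20.5.
KL = -1.609438 + 20.5 - 0.5 = 18.3906

18.3906


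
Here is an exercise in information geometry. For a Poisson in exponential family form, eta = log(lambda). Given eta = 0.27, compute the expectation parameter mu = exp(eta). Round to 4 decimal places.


Expectation parameter for Poisson exponential family:
mu = exp(eta).
eta = 0.27.
mu = exp(0.27) = 1.3100

1.3100


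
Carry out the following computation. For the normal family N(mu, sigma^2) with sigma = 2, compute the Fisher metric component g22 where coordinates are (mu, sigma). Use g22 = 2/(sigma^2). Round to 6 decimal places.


For the 2-parameter normal family, the Fisher metric has:
  g11 = 1/sigma^2, g22 = 2/sigma^2.
sigma = 2, sigma^2 = 4.
g22 = 0.500000

0.500000


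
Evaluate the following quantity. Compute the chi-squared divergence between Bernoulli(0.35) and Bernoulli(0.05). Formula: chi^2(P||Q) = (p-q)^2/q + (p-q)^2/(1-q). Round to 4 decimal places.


Chi-squared divergence between Bernoulli distributions:
chi^2 = (p-q)^2/q + (p-q)^2/(1-q).
p = 0.35, q = 0.05, p-q = 0.3.
(p-q)^2 = 0.09.
term1 = 0.09/0.05 = 1.8.
term2 = 0.09/0.95 = 0.094737.
chi^2 = 1.8 + 0.094737 = 1.8947

1.8947


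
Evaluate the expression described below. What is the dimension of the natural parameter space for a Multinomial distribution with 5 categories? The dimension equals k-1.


Exponential family dimension calculation:
For Multinomial with k=5 categories, dim = k-1 = 4.

4


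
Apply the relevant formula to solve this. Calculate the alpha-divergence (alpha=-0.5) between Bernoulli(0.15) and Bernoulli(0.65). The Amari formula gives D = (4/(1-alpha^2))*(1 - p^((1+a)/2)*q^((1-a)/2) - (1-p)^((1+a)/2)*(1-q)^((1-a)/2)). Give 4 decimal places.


Amari alpha-divergence:
D = (4/(1-alpha^2))*(1 - p^((1+a)/2)*q^((1-a)/2) - (1-p)^((1+a)/2)*(1-q)^((1-a)/2)).
alpha = -0.5, p = 0.15, q = 0.65.
e1 = (1+alpha)/2 = 0.25, e2 = (1-alpha)/2 = 0.75.
t1 = p^e1 * q^e2 = 0.15^0.25 * 0.65^0.75 = 0.450514.
t2 = (1-p)^e1 * (1-q)^e2 = 0.85^0.25 * 0.35^0.75 = 0.436924.
4/(1-alpha^2) = 5.333333.
D = 5.333333*(1 - 0.450514 - 0.436924) = 0.6003

0.6003


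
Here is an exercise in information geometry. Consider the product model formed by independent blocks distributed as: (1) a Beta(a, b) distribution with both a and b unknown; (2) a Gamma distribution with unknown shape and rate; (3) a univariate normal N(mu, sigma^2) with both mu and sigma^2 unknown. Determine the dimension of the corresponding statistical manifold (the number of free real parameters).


The dimension of a statistical manifold equals the number of free
(independent) real parameters of the model. For a product of independent
blocks the parameter counts add.
- Beta (a, b): 2.
- Gamma (shape, rate): 2.
- normal (mu, sigma^2): 2.
Total = 2 + 2 + 2 = 6.
Dimension = 6

6
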